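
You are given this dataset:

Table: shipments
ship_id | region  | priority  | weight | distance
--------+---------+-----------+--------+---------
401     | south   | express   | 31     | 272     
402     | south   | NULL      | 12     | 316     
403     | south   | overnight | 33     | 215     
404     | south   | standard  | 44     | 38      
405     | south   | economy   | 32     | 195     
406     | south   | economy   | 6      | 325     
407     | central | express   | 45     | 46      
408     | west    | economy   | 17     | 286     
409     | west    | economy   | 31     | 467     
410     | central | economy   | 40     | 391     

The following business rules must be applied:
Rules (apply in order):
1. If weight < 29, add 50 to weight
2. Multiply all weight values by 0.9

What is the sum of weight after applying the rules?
396.9

Step 1: Apply Rule 1 - Add 50 to records with weight < 29
  - 3 records affected: 35 + (3 × 50) = 185
  - Unaffected records: 256
  - Sum after Rule 1: 441
Step 2: Apply Rule 2 - Multiply all by 0.9
  - 441 × 0.9 = 396.9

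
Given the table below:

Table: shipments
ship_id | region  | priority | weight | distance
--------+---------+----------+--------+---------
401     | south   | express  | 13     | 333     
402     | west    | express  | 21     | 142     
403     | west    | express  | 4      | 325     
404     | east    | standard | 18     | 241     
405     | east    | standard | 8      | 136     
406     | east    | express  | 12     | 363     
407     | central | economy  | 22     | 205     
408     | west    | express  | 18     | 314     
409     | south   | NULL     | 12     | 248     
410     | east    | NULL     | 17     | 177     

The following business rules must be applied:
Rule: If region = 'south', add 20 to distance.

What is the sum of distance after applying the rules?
2524

Step 1: Count records where region = 'south': 2
Step 2: Total bonus added: 2 × 20 = 40
Step 3: Original sum of distance: 2484
Step 4: Final sum = 2484 + 40 = 2524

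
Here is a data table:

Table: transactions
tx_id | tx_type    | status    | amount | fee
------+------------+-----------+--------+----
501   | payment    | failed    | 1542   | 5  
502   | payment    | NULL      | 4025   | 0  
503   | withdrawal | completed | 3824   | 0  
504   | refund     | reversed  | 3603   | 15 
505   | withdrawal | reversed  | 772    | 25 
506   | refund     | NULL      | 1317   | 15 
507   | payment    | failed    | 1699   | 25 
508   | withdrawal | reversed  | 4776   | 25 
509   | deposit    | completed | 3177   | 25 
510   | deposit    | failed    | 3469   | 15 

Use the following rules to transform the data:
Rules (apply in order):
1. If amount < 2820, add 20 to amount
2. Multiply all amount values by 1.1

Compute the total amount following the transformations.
31112.4

Step 1: Apply Rule 1 - Add 20 to records with amount < 2820
  - 4 records affected: 5330 + (4 × 20) = 5410
  - Unaffected records: 22874
  - Sum after Rule 1: 28284
Step 2: Apply Rule 2 - Multiply all by 1.1
  - 28284 × 1.1 = 31112.4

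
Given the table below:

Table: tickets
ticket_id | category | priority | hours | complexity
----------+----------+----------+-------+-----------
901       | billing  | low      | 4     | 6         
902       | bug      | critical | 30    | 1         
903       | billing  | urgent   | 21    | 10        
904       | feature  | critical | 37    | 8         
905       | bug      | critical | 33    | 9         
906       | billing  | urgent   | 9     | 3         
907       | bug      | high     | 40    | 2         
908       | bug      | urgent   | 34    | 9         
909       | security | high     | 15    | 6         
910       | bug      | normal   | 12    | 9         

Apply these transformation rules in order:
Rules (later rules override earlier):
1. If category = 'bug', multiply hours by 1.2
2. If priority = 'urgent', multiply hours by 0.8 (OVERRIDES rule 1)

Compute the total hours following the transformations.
245.2

Step 1: Rule 2 takes priority for records with priority = 'urgent'
  - 3 records: 64 × 0.8 = 51.2
Step 2: Rule 1 applies to remaining records with category = 'bug'
  - 4 records: 115 × 1.2 = 138.0
Step 3: Other records unchanged: 56
Step 4: Final sum = 51.2 + 138.0 + 56 = 245.2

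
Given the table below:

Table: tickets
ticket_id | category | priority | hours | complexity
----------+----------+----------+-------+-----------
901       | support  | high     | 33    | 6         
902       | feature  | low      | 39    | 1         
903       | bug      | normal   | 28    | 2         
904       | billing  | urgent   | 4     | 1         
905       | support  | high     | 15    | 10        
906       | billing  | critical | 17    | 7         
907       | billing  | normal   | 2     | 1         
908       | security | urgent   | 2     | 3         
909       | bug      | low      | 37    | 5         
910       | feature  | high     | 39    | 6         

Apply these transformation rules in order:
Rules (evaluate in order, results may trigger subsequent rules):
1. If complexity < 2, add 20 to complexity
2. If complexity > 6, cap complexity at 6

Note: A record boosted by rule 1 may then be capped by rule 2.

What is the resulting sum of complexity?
52

Step 1: Apply rule 1 to records with complexity < 2
  - 3 records get bonus of 20
  - Of these, 3 records then exceed 6 and get capped
Step 2: Apply rule 2 to records with complexity > 6
  - 2 records (original) are capped
Step 3: Calculate final sum = 52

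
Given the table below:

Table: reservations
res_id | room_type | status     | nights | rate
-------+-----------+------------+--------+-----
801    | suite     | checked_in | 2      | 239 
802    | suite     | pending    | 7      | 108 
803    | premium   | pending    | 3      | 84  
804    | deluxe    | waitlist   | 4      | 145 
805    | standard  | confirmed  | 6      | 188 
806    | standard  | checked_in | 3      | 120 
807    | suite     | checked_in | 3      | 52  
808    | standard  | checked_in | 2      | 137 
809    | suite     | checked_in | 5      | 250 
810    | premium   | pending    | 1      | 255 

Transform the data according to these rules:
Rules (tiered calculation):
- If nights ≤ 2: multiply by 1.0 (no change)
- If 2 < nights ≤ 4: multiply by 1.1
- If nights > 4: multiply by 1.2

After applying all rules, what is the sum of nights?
40.9

Step 1: Tier 1 (nights ≤ 2): 3 records, sum = 5 × 1.0 = 5.0
Step 2: Tier 2 (2 < nights ≤ 4): 4 records, sum = 13 × 1.1 = 14.3
Step 3: Tier 3 (nights > 4): 3 records, sum = 18 × 1.2 = 21.6
Step 4: Final sum = 5.0 + 14.3 + 21.6 = 40.9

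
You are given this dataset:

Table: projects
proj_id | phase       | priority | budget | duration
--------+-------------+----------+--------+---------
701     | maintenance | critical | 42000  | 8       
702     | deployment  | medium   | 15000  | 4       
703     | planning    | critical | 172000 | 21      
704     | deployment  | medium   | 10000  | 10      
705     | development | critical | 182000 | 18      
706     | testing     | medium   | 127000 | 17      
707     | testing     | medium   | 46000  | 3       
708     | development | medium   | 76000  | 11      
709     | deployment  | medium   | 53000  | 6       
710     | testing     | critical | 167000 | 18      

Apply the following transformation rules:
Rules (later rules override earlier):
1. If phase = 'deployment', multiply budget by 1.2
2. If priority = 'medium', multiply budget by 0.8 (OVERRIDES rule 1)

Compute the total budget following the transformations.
824600.0

Step 1: Rule 2 takes priority for records with priority = 'medium'
  - 6 records: 327000 × 0.8 = 261600.0
Step 2: Rule 1 applies to remaining records with phase = 'deployment'
  - 0 records: 0 × 1.2 = 0.0
Step 3: Other records unchanged: 563000
Step 4: Final sum = 261600.0 + 0.0 + 563000 = 824600.0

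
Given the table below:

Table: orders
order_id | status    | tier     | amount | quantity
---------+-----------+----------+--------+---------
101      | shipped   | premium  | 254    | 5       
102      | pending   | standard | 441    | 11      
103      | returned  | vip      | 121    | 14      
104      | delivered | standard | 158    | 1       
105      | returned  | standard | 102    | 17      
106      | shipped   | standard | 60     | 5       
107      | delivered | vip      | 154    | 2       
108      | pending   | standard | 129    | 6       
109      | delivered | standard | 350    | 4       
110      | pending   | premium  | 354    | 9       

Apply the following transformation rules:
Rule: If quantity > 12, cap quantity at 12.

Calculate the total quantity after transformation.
67

Step 1: 2 records have quantity > 12
Step 2: These records originally summed to 31
Step 3: After capping: 2 × 12 = 24
Step 4: Unaffected records sum: 43
Step 5: Final sum = 24 + 43 = 67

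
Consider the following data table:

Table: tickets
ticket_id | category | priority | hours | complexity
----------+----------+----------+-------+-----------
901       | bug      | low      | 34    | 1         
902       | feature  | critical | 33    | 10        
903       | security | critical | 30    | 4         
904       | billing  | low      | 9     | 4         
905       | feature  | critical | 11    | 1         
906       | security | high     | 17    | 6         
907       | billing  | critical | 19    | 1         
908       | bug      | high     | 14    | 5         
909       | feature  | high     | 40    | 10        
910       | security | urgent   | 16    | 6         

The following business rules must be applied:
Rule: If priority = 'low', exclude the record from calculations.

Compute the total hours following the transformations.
180

Step 1: Identify records where priority = 'low'
Step 2: The excluded records sum to 43
Step 3: Original total hours = 223
Step 4: Remaining total = 223 - 43 = 180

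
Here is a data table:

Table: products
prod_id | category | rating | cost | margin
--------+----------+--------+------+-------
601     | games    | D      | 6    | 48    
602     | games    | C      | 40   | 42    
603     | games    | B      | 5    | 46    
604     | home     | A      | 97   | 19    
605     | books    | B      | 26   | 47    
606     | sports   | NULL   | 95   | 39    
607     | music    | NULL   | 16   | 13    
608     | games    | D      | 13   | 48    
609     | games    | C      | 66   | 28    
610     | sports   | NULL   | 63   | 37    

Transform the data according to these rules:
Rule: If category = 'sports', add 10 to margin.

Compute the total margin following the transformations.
387

Step 1: Count records where category = 'sports': 2
Step 2: Total bonus added: 2 × 10 = 20
Step 3: Original sum of margin: 367
Step 4: Final sum = 367 + 20 = 387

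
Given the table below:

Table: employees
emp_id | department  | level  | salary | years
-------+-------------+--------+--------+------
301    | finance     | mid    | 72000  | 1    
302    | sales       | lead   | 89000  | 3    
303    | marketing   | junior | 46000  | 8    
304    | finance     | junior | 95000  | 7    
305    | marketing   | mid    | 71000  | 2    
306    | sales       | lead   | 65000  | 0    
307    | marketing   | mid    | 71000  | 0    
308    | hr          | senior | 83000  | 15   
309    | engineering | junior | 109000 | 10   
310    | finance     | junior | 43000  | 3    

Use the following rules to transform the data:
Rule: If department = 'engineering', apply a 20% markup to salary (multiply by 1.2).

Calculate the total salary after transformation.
765800.0

Step 1: Records with department = 'engineering' have total salary = 109000
Step 2: Apply multiplier: 109000 × 1.2 = 130800.0
Step 3: Other records total: 635000
Step 4: Final sum = 130800.0 + 635000 = 765800.0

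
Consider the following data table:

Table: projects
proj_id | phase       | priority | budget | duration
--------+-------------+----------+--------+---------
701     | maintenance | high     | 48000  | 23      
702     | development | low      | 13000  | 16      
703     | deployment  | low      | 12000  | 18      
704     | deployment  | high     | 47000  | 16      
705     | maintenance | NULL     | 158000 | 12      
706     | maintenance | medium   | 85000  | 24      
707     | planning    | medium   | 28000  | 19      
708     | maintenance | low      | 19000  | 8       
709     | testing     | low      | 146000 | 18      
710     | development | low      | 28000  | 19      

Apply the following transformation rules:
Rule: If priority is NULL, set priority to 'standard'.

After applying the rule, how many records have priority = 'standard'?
1

Step 1: Count records where priority IS NULL
Step 2: Found 1 records with NULL priority
Step 3: These records will have priority set to 'standard'
Step 4: Records already having priority = 'standard': 0
Step 5: Answer: 1 + 0 = 1 records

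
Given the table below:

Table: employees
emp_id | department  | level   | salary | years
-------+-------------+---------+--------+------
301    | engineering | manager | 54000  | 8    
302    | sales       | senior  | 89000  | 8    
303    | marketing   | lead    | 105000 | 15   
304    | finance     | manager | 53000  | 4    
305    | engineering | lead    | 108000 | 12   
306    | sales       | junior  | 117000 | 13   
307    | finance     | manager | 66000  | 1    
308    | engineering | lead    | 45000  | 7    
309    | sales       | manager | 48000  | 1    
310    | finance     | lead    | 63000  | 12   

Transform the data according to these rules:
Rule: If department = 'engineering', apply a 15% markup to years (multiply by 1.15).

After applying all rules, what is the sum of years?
85.05

Step 1: Records with department = 'engineering' have total years = 27
Step 2: Apply multiplier: 27 × 1.15 = 31.05
Step 3: Other records total: 54
Step 4: Final sum = 31.05 + 54 = 85.05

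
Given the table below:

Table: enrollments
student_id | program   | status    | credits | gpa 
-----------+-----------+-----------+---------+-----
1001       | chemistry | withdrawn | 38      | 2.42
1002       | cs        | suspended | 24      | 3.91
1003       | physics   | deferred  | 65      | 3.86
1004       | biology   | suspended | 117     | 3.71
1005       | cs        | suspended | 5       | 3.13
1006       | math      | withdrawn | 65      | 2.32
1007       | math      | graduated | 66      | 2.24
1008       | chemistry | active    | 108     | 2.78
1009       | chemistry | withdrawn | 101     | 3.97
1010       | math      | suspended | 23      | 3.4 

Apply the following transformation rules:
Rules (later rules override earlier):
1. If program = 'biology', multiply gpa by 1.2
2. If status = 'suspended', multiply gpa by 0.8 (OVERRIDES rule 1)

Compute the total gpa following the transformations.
28.91

Step 1: Rule 2 takes priority for records with status = 'suspended'
  - 4 records: 14.15 × 0.8 = 11.32
Step 2: Rule 1 applies to remaining records with program = 'biology'
  - 0 records: 0 × 1.2 = 0.0
Step 3: Other records unchanged: 17.59
Step 4: Final sum = 11.32 + 0.0 + 17.59 = 28.91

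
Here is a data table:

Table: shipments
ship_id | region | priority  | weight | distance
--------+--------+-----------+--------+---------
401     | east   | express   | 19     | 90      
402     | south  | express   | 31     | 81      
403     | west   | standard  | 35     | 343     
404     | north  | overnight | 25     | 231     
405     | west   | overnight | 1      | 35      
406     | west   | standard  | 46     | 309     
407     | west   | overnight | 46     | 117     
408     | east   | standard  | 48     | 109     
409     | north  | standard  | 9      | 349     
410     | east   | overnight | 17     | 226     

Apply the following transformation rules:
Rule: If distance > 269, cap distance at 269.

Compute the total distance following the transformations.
1696

Step 1: 3 records have distance > 269
Step 2: These records originally summed to 1001
Step 3: After capping: 3 × 269 = 807
Step 4: Unaffected records sum: 889
Step 5: Final sum = 807 + 889 = 1696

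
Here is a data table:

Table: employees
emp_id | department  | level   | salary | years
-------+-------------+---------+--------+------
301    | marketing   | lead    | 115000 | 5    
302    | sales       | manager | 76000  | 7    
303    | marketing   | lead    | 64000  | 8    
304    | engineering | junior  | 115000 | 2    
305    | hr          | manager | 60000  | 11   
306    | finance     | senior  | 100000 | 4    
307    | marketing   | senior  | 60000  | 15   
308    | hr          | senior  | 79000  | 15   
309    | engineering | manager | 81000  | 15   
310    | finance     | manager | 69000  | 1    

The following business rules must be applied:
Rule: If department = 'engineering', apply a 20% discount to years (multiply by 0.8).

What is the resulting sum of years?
79.6

Step 1: Records with department = 'engineering' have total years = 17
Step 2: Apply multiplier: 17 × 0.8 = 13.6
Step 3: Other records total: 66
Step 4: Final sum = 13.6 + 66 = 79.6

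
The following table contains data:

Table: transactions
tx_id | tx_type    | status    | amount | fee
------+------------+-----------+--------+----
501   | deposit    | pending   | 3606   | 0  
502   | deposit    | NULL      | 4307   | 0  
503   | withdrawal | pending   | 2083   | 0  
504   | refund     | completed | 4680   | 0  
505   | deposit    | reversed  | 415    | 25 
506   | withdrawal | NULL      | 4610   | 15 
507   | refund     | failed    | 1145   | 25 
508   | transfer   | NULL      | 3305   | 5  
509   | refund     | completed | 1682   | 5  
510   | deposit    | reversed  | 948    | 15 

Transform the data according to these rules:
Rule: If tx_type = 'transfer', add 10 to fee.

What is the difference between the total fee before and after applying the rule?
10

Step 1: Original sum of fee = 90
Step 2: 1 records have tx_type = 'transfer'
Step 3: Each affected record changes by 10
Step 4: Total change = 1 × 10 = 10
Step 5: New sum = 90 + 10 = 100
Step 6: Difference = |100 - 90| = 10
        (Sum increased by 10)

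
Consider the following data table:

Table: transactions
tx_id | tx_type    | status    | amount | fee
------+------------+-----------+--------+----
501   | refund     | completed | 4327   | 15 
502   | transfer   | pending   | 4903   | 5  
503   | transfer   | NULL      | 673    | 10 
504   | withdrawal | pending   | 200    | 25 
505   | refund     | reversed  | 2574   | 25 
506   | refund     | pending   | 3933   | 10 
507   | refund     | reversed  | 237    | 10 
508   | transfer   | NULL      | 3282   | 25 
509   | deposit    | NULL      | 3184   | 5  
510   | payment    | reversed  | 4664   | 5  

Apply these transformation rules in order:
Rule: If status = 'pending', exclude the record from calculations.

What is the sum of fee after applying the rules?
95

Step 1: Identify records where status = 'pending'
Step 2: The excluded records sum to 40
Step 3: Original total fee = 135
Step 4: Remaining total = 135 - 40 = 95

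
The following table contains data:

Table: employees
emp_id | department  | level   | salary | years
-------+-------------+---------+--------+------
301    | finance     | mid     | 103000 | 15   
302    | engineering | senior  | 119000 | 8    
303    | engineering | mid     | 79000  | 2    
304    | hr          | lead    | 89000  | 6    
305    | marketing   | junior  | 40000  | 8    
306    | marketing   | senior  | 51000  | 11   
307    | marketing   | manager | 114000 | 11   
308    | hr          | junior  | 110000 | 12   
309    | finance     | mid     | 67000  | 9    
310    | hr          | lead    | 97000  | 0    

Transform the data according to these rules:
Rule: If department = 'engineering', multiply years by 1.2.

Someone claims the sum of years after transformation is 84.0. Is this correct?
Yes, the result is correct.

Step 1: Calculate the correct sum after transformation
Step 2: Apply multiplier 1.2 to records where department = 'engineering'
Step 3: Correct result = 84.0
Step 4: Claimed result = 84.0
Step 5: 84.0 = 84.0 ✓
Conclusion: The claimed result is correct.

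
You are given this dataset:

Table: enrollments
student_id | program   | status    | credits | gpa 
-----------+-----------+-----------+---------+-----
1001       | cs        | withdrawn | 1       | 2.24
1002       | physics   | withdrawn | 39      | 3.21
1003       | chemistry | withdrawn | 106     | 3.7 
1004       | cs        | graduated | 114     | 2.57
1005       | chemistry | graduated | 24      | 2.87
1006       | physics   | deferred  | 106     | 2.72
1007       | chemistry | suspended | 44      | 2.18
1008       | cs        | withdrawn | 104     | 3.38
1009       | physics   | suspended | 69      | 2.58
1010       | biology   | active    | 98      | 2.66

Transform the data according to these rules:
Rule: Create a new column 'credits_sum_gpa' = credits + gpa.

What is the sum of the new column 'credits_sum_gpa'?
733.11

Step 1: For each record, compute credits + gpa
Example calculations:
  1 + 2.24 = 3.24
  39 + 3.21 = 42.21
  106 + 3.7 = 109.7
  ...
Step 2: Sum all derived values
Step 3: Total = 733.11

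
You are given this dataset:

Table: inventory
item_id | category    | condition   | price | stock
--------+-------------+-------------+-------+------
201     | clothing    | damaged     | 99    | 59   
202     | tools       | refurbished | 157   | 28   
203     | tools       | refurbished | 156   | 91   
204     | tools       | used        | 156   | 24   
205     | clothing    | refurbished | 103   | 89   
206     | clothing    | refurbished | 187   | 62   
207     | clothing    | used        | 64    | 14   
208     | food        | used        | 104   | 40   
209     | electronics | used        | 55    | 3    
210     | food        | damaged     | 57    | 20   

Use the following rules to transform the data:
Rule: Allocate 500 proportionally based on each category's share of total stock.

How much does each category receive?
clothing: 260.47, electronics: 3.49, food: 69.77, tools: 166.28

Step 1: Calculate total stock = 430
Step 2: Calculate each category's proportion:
  clothing: 224/430 = 52.09% → 260.47
  electronics: 3/430 = 0.70% → 3.49
  food: 60/430 = 13.95% → 69.77
  tools: 143/430 = 33.26% → 166.28
Step 3: Verify: sum of allocations ≈ 500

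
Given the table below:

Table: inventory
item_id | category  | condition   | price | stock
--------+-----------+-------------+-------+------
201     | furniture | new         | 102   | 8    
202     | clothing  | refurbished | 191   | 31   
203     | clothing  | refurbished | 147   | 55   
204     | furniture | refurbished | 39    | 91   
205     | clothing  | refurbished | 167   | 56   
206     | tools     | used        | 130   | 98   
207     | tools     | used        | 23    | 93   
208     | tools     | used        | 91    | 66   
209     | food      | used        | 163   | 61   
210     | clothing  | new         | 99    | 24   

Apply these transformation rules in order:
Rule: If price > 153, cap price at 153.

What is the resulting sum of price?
1090

Step 1: 3 records have price > 153
Step 2: These records originally summed to 521
Step 3: After capping: 3 × 153 = 459
Step 4: Unaffected records sum: 631
Step 5: Final sum = 459 + 631 = 1090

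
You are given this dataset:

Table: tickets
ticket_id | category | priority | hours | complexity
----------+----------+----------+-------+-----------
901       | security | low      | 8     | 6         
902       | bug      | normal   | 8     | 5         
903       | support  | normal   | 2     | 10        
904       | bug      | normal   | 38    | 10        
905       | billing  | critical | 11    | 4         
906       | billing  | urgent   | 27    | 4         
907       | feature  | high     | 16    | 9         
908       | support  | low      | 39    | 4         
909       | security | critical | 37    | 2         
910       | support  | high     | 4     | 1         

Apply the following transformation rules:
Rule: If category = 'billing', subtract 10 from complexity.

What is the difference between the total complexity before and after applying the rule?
20

Step 1: Original sum of complexity = 55
Step 2: 2 records have category = 'billing'
Step 3: Each affected record changes by -10
Step 4: Total change = 2 × -10 = -20
Step 5: New sum = 55 + -20 = 35
Step 6: Difference = |35 - 55| = 20
        (Sum decreased by 20)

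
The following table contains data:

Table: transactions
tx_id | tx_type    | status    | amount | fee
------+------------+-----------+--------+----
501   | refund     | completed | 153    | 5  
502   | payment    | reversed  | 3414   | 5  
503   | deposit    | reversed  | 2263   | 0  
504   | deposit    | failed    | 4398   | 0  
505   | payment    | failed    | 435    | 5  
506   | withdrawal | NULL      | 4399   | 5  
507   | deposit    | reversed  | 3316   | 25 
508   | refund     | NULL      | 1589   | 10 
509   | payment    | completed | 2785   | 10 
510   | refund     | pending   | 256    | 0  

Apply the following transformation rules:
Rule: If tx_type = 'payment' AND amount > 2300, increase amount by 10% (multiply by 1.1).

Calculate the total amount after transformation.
23627.9

Step 1: Find records where tx_type = 'payment' AND amount > 2300
Step 2: 2 records match, summing to 6199
Step 3: After multiplier: 6199 × 1.1 = 6818.9
Step 4: Unaffected records sum: 16809
Step 5: Final sum = 6818.9 + 16809 = 23627.9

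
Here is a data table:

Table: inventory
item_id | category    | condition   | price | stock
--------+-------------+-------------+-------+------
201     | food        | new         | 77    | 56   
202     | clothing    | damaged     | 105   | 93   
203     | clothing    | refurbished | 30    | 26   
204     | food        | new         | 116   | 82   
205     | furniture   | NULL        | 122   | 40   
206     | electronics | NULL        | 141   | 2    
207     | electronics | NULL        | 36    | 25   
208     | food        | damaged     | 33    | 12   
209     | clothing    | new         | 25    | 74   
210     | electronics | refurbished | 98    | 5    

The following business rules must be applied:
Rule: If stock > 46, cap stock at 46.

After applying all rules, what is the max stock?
46

Step 1: Original maximum stock = 93
Step 2: Apply cap at 46
Step 3: 4 records had stock > 46 and were capped
Step 4: Maximum after transformation = 46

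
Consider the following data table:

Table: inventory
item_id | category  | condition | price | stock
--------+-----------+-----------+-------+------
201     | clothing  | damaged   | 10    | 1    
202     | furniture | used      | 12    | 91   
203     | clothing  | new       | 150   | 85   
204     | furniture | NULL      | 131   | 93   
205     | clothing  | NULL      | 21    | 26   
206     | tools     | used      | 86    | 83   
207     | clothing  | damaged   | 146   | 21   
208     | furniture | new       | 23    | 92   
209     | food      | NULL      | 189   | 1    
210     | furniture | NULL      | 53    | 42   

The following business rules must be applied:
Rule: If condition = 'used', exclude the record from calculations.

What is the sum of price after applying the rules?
723

Step 1: Identify records where condition = 'used'
Step 2: The excluded records sum to 98
Step 3: Original total price = 821
Step 4: Remaining total = 821 - 98 = 723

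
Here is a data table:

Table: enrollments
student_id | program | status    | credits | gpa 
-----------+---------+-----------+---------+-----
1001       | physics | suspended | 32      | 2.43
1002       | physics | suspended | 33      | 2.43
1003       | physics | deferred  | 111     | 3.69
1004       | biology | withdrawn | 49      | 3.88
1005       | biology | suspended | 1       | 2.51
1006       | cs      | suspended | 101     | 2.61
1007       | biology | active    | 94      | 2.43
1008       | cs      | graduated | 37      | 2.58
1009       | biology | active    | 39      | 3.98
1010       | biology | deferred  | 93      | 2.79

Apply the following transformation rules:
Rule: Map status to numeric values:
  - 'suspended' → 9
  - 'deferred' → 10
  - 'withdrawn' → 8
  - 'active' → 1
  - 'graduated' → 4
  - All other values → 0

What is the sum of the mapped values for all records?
70

Step 1: Apply mapping to each record
Step 2: Count by status:
  'suspended': 4 records × 9 = 36
  'deferred': 2 records × 10 = 20
  'withdrawn': 1 records × 8 = 8
  'active': 2 records × 1 = 2
  'graduated': 1 records × 4 = 4
Step 3: Sum all mapped values = 70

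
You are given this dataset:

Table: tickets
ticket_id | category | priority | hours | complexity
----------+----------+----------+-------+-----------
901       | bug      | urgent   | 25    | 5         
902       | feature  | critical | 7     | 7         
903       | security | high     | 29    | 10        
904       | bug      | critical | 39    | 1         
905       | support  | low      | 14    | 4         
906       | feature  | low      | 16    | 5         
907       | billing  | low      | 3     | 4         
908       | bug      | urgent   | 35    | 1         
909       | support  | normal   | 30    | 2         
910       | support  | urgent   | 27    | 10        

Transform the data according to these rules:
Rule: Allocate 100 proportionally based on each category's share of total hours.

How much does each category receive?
billing: 1.33, bug: 44.0, feature: 10.22, security: 12.89, support: 31.56

Step 1: Calculate total hours = 225
Step 2: Calculate each category's proportion:
  billing: 3/225 = 1.33% → 1.33
  bug: 99/225 = 44.00% → 44.0
  feature: 23/225 = 10.22% → 10.22
  security: 29/225 = 12.89% → 12.89
  support: 71/225 = 31.56% → 31.56
Step 3: Verify: sum of allocations ≈ 100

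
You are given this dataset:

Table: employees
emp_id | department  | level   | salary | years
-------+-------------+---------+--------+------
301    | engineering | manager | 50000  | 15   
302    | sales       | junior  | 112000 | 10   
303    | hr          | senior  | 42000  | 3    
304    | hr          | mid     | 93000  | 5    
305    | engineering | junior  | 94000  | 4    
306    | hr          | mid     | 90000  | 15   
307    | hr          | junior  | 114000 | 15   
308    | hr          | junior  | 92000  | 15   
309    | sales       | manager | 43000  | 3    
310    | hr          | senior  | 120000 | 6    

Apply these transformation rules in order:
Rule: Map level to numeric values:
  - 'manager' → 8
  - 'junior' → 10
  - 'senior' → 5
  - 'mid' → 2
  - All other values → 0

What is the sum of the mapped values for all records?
70

Step 1: Apply mapping to each record
Step 2: Count by status:
  'manager': 2 records × 8 = 16
  'junior': 4 records × 10 = 40
  'senior': 2 records × 5 = 10
  'mid': 2 records × 2 = 4
Step 3: Sum all mapped values = 70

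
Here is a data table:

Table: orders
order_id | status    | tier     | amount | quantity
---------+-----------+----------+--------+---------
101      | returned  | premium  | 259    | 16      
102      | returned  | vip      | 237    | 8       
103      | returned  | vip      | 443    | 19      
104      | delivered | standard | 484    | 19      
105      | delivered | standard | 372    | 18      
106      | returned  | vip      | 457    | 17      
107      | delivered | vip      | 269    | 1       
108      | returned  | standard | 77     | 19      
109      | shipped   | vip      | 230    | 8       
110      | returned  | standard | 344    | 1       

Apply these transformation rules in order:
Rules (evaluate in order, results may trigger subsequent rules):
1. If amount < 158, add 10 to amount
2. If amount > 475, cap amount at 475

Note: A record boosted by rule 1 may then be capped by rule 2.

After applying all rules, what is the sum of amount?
3173

Step 1: Apply rule 1 to records with amount < 158
  - 1 records get bonus of 10
  - Of these, 0 records then exceed 475 and get capped
Step 2: Apply rule 2 to records with amount > 475
  - 1 records (original) are capped
Step 3: Calculate final sum = 3173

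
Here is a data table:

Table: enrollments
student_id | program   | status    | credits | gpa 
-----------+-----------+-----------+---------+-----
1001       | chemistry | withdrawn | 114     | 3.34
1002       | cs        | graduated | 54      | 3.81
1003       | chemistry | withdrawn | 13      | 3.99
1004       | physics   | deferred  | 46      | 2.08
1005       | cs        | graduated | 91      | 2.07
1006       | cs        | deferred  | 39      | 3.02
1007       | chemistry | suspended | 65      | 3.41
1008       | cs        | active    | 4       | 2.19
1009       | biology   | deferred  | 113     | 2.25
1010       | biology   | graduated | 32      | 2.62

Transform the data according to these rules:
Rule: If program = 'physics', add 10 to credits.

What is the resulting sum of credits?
581

Step 1: Count records where program = 'physics': 1
Step 2: Total bonus added: 1 × 10 = 10
Step 3: Original sum of credits: 571
Step 4: Final sum = 571 + 10 = 581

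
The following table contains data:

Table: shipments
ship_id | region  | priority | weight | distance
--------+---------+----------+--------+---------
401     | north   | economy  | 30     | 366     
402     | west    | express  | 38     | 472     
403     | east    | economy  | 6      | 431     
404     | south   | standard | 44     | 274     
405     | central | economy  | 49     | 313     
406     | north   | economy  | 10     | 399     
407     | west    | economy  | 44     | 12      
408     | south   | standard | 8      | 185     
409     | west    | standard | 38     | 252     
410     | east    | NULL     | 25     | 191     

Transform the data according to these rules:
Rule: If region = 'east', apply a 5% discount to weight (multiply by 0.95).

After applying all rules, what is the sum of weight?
290.45

Step 1: Records with region = 'east' have total weight = 31
Step 2: Apply multiplier: 31 × 0.95 = 29.45
Step 3: Other records total: 261
Step 4: Final sum = 29.45 + 261 = 290.45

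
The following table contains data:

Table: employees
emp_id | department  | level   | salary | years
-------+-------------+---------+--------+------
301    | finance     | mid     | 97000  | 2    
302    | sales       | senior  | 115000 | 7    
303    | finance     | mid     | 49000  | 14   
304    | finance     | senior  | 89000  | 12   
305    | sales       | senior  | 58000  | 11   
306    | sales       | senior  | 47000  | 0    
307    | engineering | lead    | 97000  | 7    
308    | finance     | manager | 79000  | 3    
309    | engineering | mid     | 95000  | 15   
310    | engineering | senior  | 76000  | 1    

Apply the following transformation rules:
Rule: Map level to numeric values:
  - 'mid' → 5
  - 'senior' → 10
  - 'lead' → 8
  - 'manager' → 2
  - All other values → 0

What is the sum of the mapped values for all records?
75

Step 1: Apply mapping to each record
Step 2: Count by status:
  'mid': 3 records × 5 = 15
  'senior': 5 records × 10 = 50
  'lead': 1 records × 8 = 8
  'manager': 1 records × 2 = 2
Step 3: Sum all mapped values = 75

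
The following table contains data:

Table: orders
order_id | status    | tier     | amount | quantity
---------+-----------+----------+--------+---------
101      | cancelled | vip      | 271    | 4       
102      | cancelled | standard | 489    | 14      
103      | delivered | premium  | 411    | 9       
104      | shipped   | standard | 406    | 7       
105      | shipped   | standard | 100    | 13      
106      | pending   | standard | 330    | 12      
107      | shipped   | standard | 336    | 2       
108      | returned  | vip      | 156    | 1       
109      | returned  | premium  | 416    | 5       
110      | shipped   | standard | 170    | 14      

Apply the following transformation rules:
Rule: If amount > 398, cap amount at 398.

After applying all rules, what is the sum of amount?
2955

Step 1: 4 records have amount > 398
Step 2: These records originally summed to 1722
Step 3: After capping: 4 × 398 = 1592
Step 4: Unaffected records sum: 1363
Step 5: Final sum = 1592 + 1363 = 2955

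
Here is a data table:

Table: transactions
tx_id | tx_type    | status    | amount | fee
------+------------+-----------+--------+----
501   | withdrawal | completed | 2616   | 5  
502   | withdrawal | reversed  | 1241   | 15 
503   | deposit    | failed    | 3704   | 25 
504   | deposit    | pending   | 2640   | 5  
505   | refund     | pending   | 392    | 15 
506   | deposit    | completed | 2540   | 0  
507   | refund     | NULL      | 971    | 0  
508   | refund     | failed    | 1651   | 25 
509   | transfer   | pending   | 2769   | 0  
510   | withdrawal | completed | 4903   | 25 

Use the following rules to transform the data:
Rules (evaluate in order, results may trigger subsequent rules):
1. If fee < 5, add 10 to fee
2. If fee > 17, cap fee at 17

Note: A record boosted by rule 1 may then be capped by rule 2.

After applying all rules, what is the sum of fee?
121

Step 1: Apply rule 1 to records with fee < 5
  - 3 records get bonus of 10
  - Of these, 0 records then exceed 17 and get capped
Step 2: Apply rule 2 to records with fee > 17
  - 3 records (original) are capped
Step 3: Calculate final sum = 121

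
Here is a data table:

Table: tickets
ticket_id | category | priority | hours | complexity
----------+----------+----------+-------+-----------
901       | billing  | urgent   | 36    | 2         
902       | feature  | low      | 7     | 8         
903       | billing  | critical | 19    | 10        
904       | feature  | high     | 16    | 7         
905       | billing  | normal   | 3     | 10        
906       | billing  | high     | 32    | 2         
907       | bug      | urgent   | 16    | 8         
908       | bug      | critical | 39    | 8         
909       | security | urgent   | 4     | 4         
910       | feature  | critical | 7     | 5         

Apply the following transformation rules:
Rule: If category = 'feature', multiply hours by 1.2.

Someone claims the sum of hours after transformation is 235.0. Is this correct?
No, the correct result is 185.0.

Step 1: Calculate the correct sum after transformation
Step 2: Apply multiplier 1.2 to records where category = 'feature'
Step 3: Correct result = 185.0
Step 4: Claimed result = 235.0
Step 5: 185.0 ≠ 235.0
Conclusion: The claimed result is incorrect. The correct answer is 185.0.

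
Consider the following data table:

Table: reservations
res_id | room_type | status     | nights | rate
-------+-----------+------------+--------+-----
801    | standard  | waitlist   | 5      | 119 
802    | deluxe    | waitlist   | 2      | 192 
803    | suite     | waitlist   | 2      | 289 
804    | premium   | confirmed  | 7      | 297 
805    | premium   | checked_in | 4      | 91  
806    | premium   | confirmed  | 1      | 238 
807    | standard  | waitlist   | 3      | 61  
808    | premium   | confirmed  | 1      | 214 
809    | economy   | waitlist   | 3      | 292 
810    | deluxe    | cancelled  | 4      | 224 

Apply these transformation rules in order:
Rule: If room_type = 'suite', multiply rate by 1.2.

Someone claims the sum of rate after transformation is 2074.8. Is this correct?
Yes, the result is correct.

Step 1: Calculate the correct sum after transformation
Step 2: Apply multiplier 1.2 to records where room_type = 'suite'
Step 3: Correct result = 2074.8
Step 4: Claimed result = 2074.8
Step 5: 2074.8 = 2074.8 ✓
Conclusion: The claimed result is correct.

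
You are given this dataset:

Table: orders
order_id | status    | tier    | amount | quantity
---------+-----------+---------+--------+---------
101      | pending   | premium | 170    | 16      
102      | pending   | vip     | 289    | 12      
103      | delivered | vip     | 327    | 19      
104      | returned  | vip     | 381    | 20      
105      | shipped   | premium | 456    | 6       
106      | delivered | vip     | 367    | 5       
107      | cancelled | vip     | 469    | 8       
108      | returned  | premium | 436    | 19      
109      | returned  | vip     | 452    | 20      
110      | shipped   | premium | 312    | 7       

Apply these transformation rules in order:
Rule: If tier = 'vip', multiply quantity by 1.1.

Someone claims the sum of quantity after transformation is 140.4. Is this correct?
Yes, the result is correct.

Step 1: Calculate the correct sum after transformation
Step 2: Apply multiplier 1.1 to records where tier = 'vip'
Step 3: Correct result = 140.4
Step 4: Claimed result = 140.4
Step 5: 140.4 = 140.4 ✓
Conclusion: The claimed result is correct.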